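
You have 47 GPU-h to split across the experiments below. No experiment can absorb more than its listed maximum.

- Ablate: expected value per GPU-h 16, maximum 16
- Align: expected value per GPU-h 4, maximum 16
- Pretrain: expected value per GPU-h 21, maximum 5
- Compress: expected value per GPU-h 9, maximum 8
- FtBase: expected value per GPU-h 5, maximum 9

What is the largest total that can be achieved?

Order the experiments by expected value per GPU-h: Pretrain 21 > Ablate 16 > Compress 9 > FtBase 5 > Align 4.
Give Pretrain 5 to hit its cap of 5 ; 42 left.
Ablate takes 16 to reach its cap of 16 ; 26 left.
Give Compress 8 to hit its cap of 8 ; 18 left.
Give FtBase 9 to hit its cap of 9 ; 9 left.
Align has room for 16 but only 9 remain, so it gets 9.
Total = 16×16 + 4×9 + 21×5 + 9×8 + 5×9 = 514.

514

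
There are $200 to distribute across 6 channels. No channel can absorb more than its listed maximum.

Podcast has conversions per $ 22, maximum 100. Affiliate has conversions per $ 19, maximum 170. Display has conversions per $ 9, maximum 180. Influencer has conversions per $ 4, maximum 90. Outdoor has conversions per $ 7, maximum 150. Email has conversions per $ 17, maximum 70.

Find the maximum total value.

Rank by conversions per $: Podcast 22 > Affiliate 19 > Email 17 > Display 9 > Outdoor 7 > Influencer 4.
Give Podcast 100 to hit its cap of 100 → 100 left.
Affiliate: +100 (room for 170) → 100. Pool exhausted.
Total = 22×100 + 19×100 = 4100.

4100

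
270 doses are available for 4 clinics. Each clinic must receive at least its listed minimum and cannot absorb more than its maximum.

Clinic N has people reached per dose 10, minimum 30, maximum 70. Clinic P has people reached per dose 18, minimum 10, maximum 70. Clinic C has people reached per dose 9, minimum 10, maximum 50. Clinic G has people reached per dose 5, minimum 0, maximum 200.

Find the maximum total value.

2810

Meeting every minimum uses 30+10+10+0 = 50 doses, leaving 220.
Order the clinics by people reached per dose: Clinic P 18 > Clinic N 10 > Clinic C 9 > Clinic G 5.
Clinic P: +60 to 70 (cap) ; 160 left.
Give Clinic N 40 more to hit its cap of 70 ; 120 left.
Give Clinic C 40 more to hit its cap of 50 ; 80 left.
Clinic G: +80 (room for 200) → 80. Pool exhausted.
Total = 10×70 + 18×70 + 9×50 + 5×80 = 2810.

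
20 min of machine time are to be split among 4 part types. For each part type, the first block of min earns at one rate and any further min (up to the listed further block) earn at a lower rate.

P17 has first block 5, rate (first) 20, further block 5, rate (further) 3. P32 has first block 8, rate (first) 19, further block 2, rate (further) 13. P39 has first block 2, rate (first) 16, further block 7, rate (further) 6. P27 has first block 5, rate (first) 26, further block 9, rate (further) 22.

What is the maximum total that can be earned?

447

Treat each block as its own option and order by rate: P27/tier1 26 > P27/tier2 22 > P17/tier1 20 > P32/tier1 19 > P39/tier1 16 > P32/tier2 13 > P39/tier2 6 > P17/tier2 3.
P27/tier1 (26): +5 ; 15 left.
P27/tier2 (22): +9 ; 6 left.
P17 tier1 at 20: fill all 5 ; 1 left.
P32/tier1: +1 of 8 at 19; pool empty.
Total = 26×5 + 22×9 + 20×5 + 19×1 = 447.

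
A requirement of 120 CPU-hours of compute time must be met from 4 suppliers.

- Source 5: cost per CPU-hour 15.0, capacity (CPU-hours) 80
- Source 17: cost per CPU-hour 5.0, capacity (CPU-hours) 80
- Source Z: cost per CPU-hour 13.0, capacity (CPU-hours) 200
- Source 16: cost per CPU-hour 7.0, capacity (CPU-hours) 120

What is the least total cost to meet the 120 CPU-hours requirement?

Use suppliers in increasing cost order.
Source 17 (5.0): use full 80 — 40 CPU-hours to go.
Take 40 from Source 16 at 7.0 to finish.
Source Z, Source 5: unused.
Cost = 80×5.0 + 40×7.0 = 680.

680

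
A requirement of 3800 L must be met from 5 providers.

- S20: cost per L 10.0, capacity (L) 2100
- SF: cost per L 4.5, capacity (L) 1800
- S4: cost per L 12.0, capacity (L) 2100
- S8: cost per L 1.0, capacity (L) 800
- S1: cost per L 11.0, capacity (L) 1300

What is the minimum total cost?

20900

Use providers in increasing cost order.
S8 (1.0): use full 800 → 3000 L to go.
Take 1800 from SF at 4.5 → need 1200 more.
Take 1200 from S20 at 10.0 to finish.
S1, S4: unused.
Cost = 800×1.0 + 1800×4.5 + 1200×10.0 = 20900.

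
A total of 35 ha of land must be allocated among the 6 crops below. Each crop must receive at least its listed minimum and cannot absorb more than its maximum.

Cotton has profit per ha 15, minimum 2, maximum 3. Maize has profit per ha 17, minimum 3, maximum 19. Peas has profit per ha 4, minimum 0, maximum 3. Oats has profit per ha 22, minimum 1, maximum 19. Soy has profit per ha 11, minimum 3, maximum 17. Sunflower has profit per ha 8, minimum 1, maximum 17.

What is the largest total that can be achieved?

659

Meeting every minimum uses 2+3+0+1+3+1 = 10 ha, leaving 25.
Rank by profit per ha: Oats 22 > Maize 17 > Cotton 15 > Soy 11 > Sunflower 8 > Peas 4.
Give Oats 18 more to hit its cap of 19 ; 7 left.
Maize has room for 16 more but only 7 remain, so it gets 10.
Total = 15×2 + 17×10 + 22×19 + 11×3 + 8×1 = 659.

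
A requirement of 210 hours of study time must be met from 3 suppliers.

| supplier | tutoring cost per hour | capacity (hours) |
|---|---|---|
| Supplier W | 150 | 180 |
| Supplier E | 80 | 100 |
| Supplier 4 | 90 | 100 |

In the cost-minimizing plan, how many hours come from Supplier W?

10

Fill from the cheapest supplier first.
Supplier E at 80: take all 100 hours ; 110 still needed.
Take 100 from Supplier 4 at 90 ; need 10 more.
Take 10 from Supplier W at 150 to finish.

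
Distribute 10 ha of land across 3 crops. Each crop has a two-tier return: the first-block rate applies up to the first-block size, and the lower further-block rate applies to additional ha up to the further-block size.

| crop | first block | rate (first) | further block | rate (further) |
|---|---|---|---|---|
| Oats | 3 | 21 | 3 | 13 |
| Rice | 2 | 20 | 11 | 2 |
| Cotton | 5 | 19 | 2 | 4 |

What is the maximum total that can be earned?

Order all 6 blocks by rate: Oats/tier1 21 > Rice/tier1 20 > Cotton/tier1 19 > Oats/tier2 13 > Cotton/tier2 4 > Rice/tier2 2.
Oats tier1 at 21: fill all 3 — 7 left.
Fill Rice tier1 block (2 at 20) — 5 left.
Cotton tier1 at 19: fill all 5 — 0 left.
Total = 21×3 + 20×2 + 19×5 = 198.

198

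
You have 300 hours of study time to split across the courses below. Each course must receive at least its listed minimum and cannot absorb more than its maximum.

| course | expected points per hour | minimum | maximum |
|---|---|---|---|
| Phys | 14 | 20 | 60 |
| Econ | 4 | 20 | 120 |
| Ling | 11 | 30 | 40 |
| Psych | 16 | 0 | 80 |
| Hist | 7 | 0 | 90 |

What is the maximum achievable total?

Meeting every minimum uses 20+20+30+0+0 = 70 hours, leaving 230.
Highest expected points per hour first: Psych 16 > Phys 14 > Ling 11 > Hist 7 > Econ 4.
Psych takes 80 more to reach its cap of 80 — 150 left.
Give Phys 40 more to hit its cap of 60 — 110 left.
Give Ling 10 more to hit its cap of 40 — 100 left.
Give Hist 90 more to hit its cap of 90 — 10 left.
Econ: +10 (room for 100) → 30. Pool exhausted.
Total = 14×60 + 4×30 + 11×40 + 16×80 + 7×90 = 3310.

3310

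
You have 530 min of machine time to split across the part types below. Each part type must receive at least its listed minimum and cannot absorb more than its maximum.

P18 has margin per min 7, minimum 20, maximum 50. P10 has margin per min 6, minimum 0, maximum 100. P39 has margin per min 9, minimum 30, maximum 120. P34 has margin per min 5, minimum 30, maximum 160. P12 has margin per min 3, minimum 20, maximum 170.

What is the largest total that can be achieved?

3130

Meeting every minimum uses 20+0+30+30+20 = 100 min, leaving 430.
Order the part types by margin per min: P39 9 > P18 7 > P10 6 > P34 5 > P12 3.
P39: +90 to 120 (cap) → 340 left.
Give P18 30 more to hit its cap of 50 → 310 left.
Give P10 100 more to hit its cap of 100 → 210 left.
P34: +130 to 160 (cap) → 80 left.
Only 80 left; P12 takes them to reach 100.
Total = 7×50 + 6×100 + 9×120 + 5×160 + 3×100 = 3130.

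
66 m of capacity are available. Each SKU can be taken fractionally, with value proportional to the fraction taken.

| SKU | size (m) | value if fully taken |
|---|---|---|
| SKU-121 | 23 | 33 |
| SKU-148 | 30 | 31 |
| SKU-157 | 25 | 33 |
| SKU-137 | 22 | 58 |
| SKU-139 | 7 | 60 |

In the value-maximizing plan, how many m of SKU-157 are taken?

14

Rank by value-to-size ratio: SKU-139 60/7≈8.57, SKU-137 58/22≈2.64, SKU-121 33/23≈1.43, SKU-157 33/25≈1.32, SKU-148 31/30≈1.03.
Take all of SKU-139 (7 m, value 60) — 59 m left.
Take all of SKU-137 (22 m, value 58) — 37 m left.
All 23 m of SKU-121 fit (value 33) — 14 remain.
14 m left: a 14/25 share of SKU-157 gives 33×14/25 = 18.48.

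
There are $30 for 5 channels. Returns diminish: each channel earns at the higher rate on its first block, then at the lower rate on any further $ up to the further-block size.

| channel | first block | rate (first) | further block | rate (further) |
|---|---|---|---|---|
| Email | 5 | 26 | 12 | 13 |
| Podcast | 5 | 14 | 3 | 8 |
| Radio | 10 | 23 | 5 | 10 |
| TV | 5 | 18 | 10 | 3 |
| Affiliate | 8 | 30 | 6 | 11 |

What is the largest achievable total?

Rank every tier by rate: Affiliate/first 30 > Email/first 26 > Radio/first 23 > TV/first 18 > Podcast/first 14 > Email/second 13 > Affiliate/second 11 > Radio/second 10 > Podcast/second 8 > TV/second 3.
Affiliate first at 30: fill all 8 ; 22 left.
Email first at 26: fill all 5 ; 17 left.
Fill Radio first block (10 at 23) ; 7 left.
TV/first (18): +5 ; 2 left.
2 remain; put them into Podcast first at 14.
Total = 30×8 + 26×5 + 23×10 + 18×5 + 14×2 = 718.

718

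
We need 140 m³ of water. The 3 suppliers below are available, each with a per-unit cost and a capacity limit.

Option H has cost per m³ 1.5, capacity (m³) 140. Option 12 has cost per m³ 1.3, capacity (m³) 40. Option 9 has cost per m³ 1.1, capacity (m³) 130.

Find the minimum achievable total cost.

156

Fill from the cheapest supplier first.
Take 130 from Option 9 at 1.1 ; need 10 more.
Option 12 at 1.3: take 10 of its 40 ; requirement met.
Option H: unused.
Cost = 130×1.1 + 10×1.3 = 156.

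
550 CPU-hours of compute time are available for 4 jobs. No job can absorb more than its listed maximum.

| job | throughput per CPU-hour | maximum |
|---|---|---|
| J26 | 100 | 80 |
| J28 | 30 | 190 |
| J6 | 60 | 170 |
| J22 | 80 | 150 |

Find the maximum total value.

34700

Rank by throughput per CPU-hour: J26 100 > J22 80 > J6 60 > J28 30.
J26 takes 80 to reach its cap of 80 — 470 left.
J22 takes 150 to reach its cap of 150 — 320 left.
J6 takes 170 to reach its cap of 170 — 150 left.
Only 150 left; J28 takes them to reach 150.
Total = 100×80 + 30×150 + 60×170 + 80×150 = 34700.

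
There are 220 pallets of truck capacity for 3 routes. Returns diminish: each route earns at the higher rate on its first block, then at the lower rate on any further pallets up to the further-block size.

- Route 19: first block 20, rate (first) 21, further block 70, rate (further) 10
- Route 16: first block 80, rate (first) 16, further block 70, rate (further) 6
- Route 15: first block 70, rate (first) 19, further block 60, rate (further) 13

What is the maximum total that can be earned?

Order all 6 blocks by rate: Route 19/tier1 21 > Route 15/tier1 19 > Route 16/tier1 16 > Route 15/tier2 13 > Route 19/tier2 10 > Route 16/tier2 6.
Route 19/tier1 (21): +20 ; 200 left.
Fill Route 15 tier1 block (70 at 19) ; 130 left.
Fill Route 16 tier1 block (80 at 16) ; 50 left.
50 remain; put them into Route 15 tier2 at 13.
Total = 21×20 + 19×70 + 16×80 + 13×50 = 3680.

3680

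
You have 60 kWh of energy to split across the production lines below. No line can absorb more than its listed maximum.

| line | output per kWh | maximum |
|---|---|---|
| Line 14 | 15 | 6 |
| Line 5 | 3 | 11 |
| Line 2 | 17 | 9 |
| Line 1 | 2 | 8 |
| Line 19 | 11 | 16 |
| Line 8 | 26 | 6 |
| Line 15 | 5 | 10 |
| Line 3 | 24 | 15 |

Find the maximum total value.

Order the production lines by output per kWh: Line 8 26 > Line 3 24 > Line 2 17 > Line 14 15 > Line 19 11 > Line 15 5 > Line 5 3 > Line 1 2.
Give Line 8 6 to hit its cap of 6 ; 54 left.
Line 3 takes 15 to reach its cap of 15 ; 39 left.
Line 2 takes 9 to reach its cap of 9 ; 30 left.
Line 14: +6 to 6 (cap) ; 24 left.
Line 19 takes 16 to reach its cap of 16 ; 8 left.
Line 15: +8 (room for 10) → 8. Pool exhausted.
Total = 15×6 + 17×9 + 11×16 + 26×6 + 5×8 + 24×15 = 975.

975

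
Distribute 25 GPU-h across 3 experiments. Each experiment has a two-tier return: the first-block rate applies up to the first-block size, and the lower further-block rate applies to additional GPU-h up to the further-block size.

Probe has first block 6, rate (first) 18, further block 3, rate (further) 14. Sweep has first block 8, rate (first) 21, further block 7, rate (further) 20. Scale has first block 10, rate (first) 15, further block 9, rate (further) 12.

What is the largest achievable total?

476

Order all 6 blocks by rate: Sweep/first 21 > Sweep/second 20 > Probe/first 18 > Scale/first 15 > Probe/second 14 > Scale/second 12.
Fill Sweep first block (8 at 21) → 17 left.
Fill Sweep second block (7 at 20) → 10 left.
Fill Probe first block (6 at 18) → 4 left.
Scale first at 15: only 4 left, fill 4.
Total = 21×8 + 20×7 + 18×6 + 15×4 = 476.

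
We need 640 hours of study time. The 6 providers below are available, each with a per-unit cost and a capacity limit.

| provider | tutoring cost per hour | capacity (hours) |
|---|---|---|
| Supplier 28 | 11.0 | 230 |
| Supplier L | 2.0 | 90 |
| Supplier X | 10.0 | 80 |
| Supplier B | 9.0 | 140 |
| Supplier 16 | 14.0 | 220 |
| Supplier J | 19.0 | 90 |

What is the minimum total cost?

Use providers in increasing cost order.
Supplier L at 2.0: take all 90 hours ; 550 still needed.
Supplier B at 9.0: take all 140 hours ; 410 still needed.
Supplier X at 10.0: take all 80 hours ; 330 still needed.
Supplier 28 at 11.0: take all 230 hours ; 100 still needed.
Supplier 16 (14.0): take the remaining 100 ; done.
Supplier J: unused.
Cost = 90×2.0 + 140×9.0 + 80×10.0 + 230×11.0 + 100×14.0 = 6170.

6170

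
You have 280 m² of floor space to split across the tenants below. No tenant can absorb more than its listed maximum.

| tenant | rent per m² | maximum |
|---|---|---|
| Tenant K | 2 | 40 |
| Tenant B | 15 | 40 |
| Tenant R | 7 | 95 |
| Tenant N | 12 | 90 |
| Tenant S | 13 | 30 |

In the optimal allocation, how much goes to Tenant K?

Order the tenants by rent per m²: Tenant B 15 > Tenant S 13 > Tenant N 12 > Tenant R 7 > Tenant K 2.
Tenant B: +40 to 40 (cap) → 240 left.
Tenant S takes 30 to reach its cap of 30 → 210 left.
Give Tenant N 90 to hit its cap of 90 → 120 left.
Give Tenant R 95 to hit its cap of 95 → 25 left.
Tenant K: +25 (room for 40) → 25. Pool exhausted.

25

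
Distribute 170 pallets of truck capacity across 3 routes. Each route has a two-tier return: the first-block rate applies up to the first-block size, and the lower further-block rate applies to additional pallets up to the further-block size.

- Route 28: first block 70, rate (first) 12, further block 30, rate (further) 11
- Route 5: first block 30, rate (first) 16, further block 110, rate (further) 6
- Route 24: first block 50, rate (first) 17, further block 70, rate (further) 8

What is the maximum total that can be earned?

2390

Treat each block as its own option and order by rate: Route 24/T1 17 > Route 5/T1 16 > Route 28/T1 12 > Route 28/T2 11 > Route 24/T2 8 > Route 5/T2 6.
Fill Route 24 T1 block (50 at 17) → 120 left.
Route 5 T1 at 16: fill all 30 → 90 left.
Route 28 T1 at 12: fill all 70 → 20 left.
Route 28/T2: +20 of 30 at 11; pool empty.
Total = 17×50 + 16×30 + 12×70 + 11×20 = 2390.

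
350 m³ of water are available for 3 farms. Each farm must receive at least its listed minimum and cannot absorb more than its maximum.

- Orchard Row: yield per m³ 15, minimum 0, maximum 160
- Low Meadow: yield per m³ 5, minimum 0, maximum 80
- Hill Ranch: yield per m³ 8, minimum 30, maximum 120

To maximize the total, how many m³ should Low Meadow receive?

70

Meeting every minimum uses 0+0+30 = 30 m³, leaving 320.
Rank by yield per m³: Orchard Row 15 > Hill Ranch 8 > Low Meadow 5.
Orchard Row: +160 to 160 (cap) ; 160 left.
Hill Ranch: +90 to 120 (cap) ; 70 left.
Only 70 left; Low Meadow takes them to reach 70.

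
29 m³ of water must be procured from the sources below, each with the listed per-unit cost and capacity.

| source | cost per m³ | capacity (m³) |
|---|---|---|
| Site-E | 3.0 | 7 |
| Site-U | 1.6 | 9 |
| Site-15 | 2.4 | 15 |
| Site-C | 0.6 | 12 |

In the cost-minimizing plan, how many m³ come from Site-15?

Use sources in increasing cost order.
Site-C (0.6): use full 12 ; 17 m³ to go.
Site-U at 1.6: take all 9 m³ ; 8 still needed.
Site-15 (2.4): take the remaining 8 ; done.
Site-E: unused.

8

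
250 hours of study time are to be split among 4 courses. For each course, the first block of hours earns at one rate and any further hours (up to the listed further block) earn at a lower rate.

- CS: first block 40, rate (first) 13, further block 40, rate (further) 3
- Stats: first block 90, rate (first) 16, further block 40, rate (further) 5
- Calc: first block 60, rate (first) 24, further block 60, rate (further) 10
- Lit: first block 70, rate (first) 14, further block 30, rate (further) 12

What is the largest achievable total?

4250

Treat each block as its own option and order by rate: Calc/tier1 24 > Stats/tier1 16 > Lit/tier1 14 > CS/tier1 13 > Lit/tier2 12 > Calc/tier2 10 > Stats/tier2 5 > CS/tier2 3.
Calc tier1 at 24: fill all 60 ; 190 left.
Fill Stats tier1 block (90 at 16) ; 100 left.
Lit/tier1 (14): +70 ; 30 left.
CS/tier1: +30 of 40 at 13; pool empty.
Total = 24×60 + 16×90 + 14×70 + 13×30 = 4250.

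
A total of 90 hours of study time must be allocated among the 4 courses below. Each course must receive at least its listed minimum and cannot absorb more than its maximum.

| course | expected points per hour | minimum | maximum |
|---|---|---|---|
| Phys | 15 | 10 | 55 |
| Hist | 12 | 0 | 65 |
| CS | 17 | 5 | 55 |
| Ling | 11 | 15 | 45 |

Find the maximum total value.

1400

Meeting every minimum uses 10+0+5+15 = 30 hours, leaving 60.
Rank by expected points per hour: CS 17 > Phys 15 > Hist 12 > Ling 11.
CS: +50 to 55 (cap) ; 10 left.
Only 10 left; Phys takes them to reach 20.
Total = 15×20 + 17×55 + 11×15 = 1400.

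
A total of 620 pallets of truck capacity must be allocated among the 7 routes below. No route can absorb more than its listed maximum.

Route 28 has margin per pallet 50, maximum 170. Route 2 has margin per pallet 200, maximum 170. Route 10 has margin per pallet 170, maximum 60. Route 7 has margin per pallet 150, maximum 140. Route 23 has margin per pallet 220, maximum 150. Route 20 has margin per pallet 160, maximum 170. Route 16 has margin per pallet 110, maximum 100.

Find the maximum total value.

114900

Highest margin per pallet first: Route 23 220 > Route 2 200 > Route 10 170 > Route 20 160 > Route 7 150 > Route 16 110 > Route 28 50.
Route 23: +150 to 150 (cap) → 470 left.
Route 2 takes 170 to reach its cap of 170 → 300 left.
Give Route 10 60 to hit its cap of 60 → 240 left.
Give Route 20 170 to hit its cap of 170 → 70 left.
Only 70 left; Route 7 takes them to reach 70.
Total = 200×170 + 170×60 + 150×70 + 220×150 + 160×170 = 114900.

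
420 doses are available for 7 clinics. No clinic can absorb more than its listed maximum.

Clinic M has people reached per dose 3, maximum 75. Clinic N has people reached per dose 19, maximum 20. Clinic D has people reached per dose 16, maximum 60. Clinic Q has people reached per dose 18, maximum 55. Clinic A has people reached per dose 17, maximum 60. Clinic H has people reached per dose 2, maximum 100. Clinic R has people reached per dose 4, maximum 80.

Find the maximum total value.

4035

Highest people reached per dose first: Clinic N 19 > Clinic Q 18 > Clinic A 17 > Clinic D 16 > Clinic R 4 > Clinic M 3 > Clinic H 2.
Give Clinic N 20 to hit its cap of 20 ; 400 left.
Clinic Q takes 55 to reach its cap of 55 ; 345 left.
Clinic A takes 60 to reach its cap of 60 ; 285 left.
Clinic D: +60 to 60 (cap) ; 225 left.
Clinic R: +80 to 80 (cap) ; 145 left.
Clinic M: +75 to 75 (cap) ; 70 left.
Only 70 left; Clinic H takes them to reach 70.
Total = 3×75 + 19×20 + 16×60 + 18×55 + 17×60 + 2×70 + 4×80 = 4035.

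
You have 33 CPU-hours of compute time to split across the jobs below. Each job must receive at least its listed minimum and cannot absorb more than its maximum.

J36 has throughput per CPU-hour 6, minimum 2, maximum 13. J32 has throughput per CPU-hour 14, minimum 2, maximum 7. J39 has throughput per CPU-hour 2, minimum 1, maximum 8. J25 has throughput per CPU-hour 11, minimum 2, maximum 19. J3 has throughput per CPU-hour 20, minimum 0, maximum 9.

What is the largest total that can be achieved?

Meeting every minimum uses 2+2+1+2+0 = 7 CPU-hours, leaving 26.
Highest throughput per CPU-hour first: J3 20 > J32 14 > J25 11 > J36 6 > J39 2.
J3 takes 9 more to reach its cap of 9 → 17 left.
Give J32 5 more to hit its cap of 7 → 12 left.
J25: +12 (room for 17) → 14. Pool exhausted.
Total = 6×2 + 14×7 + 2×1 + 11×14 + 20×9 = 446.

446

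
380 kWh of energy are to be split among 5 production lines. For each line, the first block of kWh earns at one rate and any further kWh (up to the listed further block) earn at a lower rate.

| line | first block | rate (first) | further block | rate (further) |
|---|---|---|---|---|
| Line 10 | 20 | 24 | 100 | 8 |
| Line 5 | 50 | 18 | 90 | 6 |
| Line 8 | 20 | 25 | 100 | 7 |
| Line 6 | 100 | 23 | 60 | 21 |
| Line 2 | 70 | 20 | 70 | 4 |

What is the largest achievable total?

7320

Order all 10 blocks by rate: Line 8/first 25 > Line 10/first 24 > Line 6/first 23 > Line 6/second 21 > Line 2/first 20 > Line 5/first 18 > Line 10/second 8 > Line 8/second 7 > Line 5/second 6 > Line 2/second 4.
Line 8 first at 25: fill all 20 — 360 left.
Line 10 first at 24: fill all 20 — 340 left.
Line 6/first (23): +100 — 240 left.
Line 6/second (21): +60 — 180 left.
Line 2/first (20): +70 — 110 left.
Line 5 first at 18: fill all 50 — 60 left.
Line 10 second at 8: only 60 left, fill 60.
Total = 25×20 + 24×20 + 23×100 + 21×60 + 20×70 + 18×50 + 8×60 = 7320.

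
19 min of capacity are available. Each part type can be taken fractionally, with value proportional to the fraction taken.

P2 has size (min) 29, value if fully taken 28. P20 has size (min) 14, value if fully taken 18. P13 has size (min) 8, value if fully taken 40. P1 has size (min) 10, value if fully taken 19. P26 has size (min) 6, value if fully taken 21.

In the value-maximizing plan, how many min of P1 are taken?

Rank by value-to-size ratio: P13 40/8≈5, P26 21/6≈3.5, P1 19/10≈1.9, P20 18/14≈1.29, P2 28/29≈0.966.
All 8 min of P13 fit (value 40) → 11 remain.
All 6 min of P26 fit (value 21) → 5 remain.
5 min left: a 5/10 share of P1 gives 19×5/10 = 9.5.

5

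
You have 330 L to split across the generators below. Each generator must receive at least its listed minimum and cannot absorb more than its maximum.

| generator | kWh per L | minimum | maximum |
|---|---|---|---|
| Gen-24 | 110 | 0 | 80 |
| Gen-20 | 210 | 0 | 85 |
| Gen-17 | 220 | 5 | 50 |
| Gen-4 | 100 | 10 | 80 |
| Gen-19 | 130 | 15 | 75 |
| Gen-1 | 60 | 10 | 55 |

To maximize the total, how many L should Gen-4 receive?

Meeting every minimum uses 0+0+5+10+15+10 = 40 L, leaving 290.
Rank by kWh per L: Gen-17 220 > Gen-20 210 > Gen-19 130 > Gen-24 110 > Gen-4 100 > Gen-1 60.
Give Gen-17 45 more to hit its cap of 50 ; 245 left.
Give Gen-20 85 more to hit its cap of 85 ; 160 left.
Gen-19: +60 to 75 (cap) ; 100 left.
Gen-24 takes 80 more to reach its cap of 80 ; 20 left.
Gen-4 has room for 70 more but only 20 remain, so it gets 30.

30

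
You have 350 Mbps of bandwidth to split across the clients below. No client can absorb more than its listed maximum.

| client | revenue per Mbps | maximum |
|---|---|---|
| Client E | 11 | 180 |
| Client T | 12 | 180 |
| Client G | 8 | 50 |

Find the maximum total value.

Highest revenue per Mbps first: Client T 12 > Client E 11 > Client G 8.
Client T: +180 to 180 (cap) ; 170 left.
Only 170 left; Client E takes them to reach 170.
Total = 11×170 + 12×180 = 4030.

4030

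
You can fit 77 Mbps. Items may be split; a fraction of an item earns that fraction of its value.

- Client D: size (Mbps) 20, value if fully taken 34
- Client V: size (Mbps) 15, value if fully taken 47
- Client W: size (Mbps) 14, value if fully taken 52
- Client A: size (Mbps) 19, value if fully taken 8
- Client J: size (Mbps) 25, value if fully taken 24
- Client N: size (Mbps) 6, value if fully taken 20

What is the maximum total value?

Rank by value-to-size ratio: Client W 52/14≈3.71, Client N 20/6≈3.33, Client V 47/15≈3.13, Client D 34/20≈1.7, Client J 24/25≈0.96, Client A 8/19≈0.421.
All 14 Mbps of Client W fit (value 52) → 63 remain.
Take all of Client N (6 Mbps, value 20) → 57 Mbps left.
All 15 Mbps of Client V fit (value 47) → 42 remain.
Client D: take in full, 20 Mbps for value 34 → 22 left.
Fill the last 22 Mbps with part of Client J: 22/25 of it earns 21.12.
Total value = 174.12.

174.12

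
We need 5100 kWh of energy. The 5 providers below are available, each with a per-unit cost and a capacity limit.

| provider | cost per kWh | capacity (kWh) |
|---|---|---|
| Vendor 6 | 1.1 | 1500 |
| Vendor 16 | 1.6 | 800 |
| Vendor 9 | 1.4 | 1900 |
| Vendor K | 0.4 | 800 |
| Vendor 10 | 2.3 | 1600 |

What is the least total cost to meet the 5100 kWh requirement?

Fill from the cheapest provider first.
Vendor K at 0.4: take all 800 kWh → 4300 still needed.
Take 1500 from Vendor 6 at 1.1 → need 2800 more.
Vendor 9 at 1.4: take all 1900 kWh → 900 still needed.
Vendor 16 at 1.6: take all 800 kWh → 100 still needed.
Take 100 from Vendor 10 at 2.3 to finish.
Cost = 800×0.4 + 1500×1.1 + 1900×1.4 + 800×1.6 + 100×2.3 = 6140.

6140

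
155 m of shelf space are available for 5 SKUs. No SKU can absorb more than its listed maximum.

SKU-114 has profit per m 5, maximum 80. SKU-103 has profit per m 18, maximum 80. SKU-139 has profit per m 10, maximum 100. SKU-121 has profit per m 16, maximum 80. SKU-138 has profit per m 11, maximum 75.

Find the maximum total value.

Rank by profit per m: SKU-103 18 > SKU-121 16 > SKU-138 11 > SKU-139 10 > SKU-114 5.
SKU-103 takes 80 to reach its cap of 80 — 75 left.
SKU-121: +75 (room for 80) → 75. Pool exhausted.
Total = 18×80 + 16×75 = 2640.

2640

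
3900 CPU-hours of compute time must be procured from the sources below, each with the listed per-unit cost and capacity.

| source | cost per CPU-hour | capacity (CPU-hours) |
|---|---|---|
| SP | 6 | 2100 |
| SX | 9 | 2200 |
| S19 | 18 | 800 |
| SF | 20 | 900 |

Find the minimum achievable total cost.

28800

Use sources in increasing cost order.
Take 2100 from SP at 6 — need 1800 more.
Take 1800 from SX at 9 to finish.
S19, SF: unused.
Cost = 2100×6 + 1800×9 = 28800.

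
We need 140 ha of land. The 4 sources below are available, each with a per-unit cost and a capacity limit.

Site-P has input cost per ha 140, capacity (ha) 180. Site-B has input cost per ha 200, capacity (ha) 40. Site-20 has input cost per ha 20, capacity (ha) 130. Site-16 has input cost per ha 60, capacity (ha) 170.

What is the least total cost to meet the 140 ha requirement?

3200

Cheapest first:
Take 130 from Site-20 at 20 ; need 10 more.
Site-16 (60): take the remaining 10 ; done.
Site-P, Site-B: unused.
Cost = 130×20 + 10×60 = 3200.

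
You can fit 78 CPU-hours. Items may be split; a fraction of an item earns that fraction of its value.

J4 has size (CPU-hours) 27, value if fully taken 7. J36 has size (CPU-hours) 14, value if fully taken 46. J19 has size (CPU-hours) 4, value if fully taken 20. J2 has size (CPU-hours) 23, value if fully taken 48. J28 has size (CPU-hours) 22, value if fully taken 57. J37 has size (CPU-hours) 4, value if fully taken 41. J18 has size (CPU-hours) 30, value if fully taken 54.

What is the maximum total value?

Rank by value-to-size ratio: J37 41/4≈10.2, J19 20/4≈5, J36 46/14≈3.29, J28 57/22≈2.59, J2 48/23≈2.09, J18 54/30≈1.8, J4 7/27≈0.259.
Take all of J37 (4 CPU-hours, value 41) → 74 CPU-hours left.
Take all of J19 (4 CPU-hours, value 20) → 70 CPU-hours left.
All 14 CPU-hours of J36 fit (value 46) → 56 remain.
All 22 CPU-hours of J28 fit (value 57) → 34 remain.
Take all of J2 (23 CPU-hours, value 48) → 11 CPU-hours left.
Only 11 CPU-hours remain; take 11/30 of J18 for value 54×11/30 = 19.8.
Total value = 231.8.

231.8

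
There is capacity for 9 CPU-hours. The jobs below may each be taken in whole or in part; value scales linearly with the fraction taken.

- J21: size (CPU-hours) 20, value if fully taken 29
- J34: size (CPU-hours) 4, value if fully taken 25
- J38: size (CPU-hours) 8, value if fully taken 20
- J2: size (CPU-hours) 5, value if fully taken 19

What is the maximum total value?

44

Sort by value density: J34 25/4≈6.25, J2 19/5≈3.8, J38 20/8≈2.5, J21 29/20≈1.45.
Take all of J34 (4 CPU-hours, value 25) → 5 CPU-hours left.
Take all of J2 (5 CPU-hours, value 19) → 0 CPU-hours left.
Total value = 44.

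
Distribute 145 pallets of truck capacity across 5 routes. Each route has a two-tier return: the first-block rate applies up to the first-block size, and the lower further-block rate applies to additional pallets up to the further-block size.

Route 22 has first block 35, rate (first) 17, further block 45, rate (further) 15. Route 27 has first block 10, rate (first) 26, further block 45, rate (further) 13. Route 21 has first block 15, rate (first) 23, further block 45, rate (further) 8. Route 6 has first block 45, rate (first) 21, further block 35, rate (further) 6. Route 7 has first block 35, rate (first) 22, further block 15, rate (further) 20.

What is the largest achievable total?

3045

Treat each block as its own option and order by rate: Route 27/tier1 26 > Route 21/tier1 23 > Route 7/tier1 22 > Route 6/tier1 21 > Route 7/tier2 20 > Route 22/tier1 17 > Route 22/tier2 15 > Route 27/tier2 13 > Route 21/tier2 8 > Route 6/tier2 6.
Route 27/tier1 (26): +10 → 135 left.
Route 21 tier1 at 23: fill all 15 → 120 left.
Fill Route 7 tier1 block (35 at 22) → 85 left.
Route 6 tier1 at 21: fill all 45 → 40 left.
Fill Route 7 tier2 block (15 at 20) → 25 left.
Route 22/tier1: +25 of 35 at 17; pool empty.
Total = 26×10 + 23×15 + 22×35 + 21×45 + 20×15 + 17×25 = 3045.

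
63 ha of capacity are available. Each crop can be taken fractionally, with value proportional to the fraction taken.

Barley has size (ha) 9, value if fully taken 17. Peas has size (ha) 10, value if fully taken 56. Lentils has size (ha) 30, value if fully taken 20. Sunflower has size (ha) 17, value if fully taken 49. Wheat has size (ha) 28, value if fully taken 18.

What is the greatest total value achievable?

Rank by value-to-size ratio: Peas 56/10≈5.6, Sunflower 49/17≈2.88, Barley 17/9≈1.89, Lentils 20/30≈0.667, Wheat 18/28≈0.643.
All 10 ha of Peas fit (value 56) → 53 remain.
All 17 ha of Sunflower fit (value 49) → 36 remain.
Take all of Barley (9 ha, value 17) → 27 ha left.
Fill the last 27 ha with part of Lentils: 27/30 of it earns 18.
Total value = 140.

140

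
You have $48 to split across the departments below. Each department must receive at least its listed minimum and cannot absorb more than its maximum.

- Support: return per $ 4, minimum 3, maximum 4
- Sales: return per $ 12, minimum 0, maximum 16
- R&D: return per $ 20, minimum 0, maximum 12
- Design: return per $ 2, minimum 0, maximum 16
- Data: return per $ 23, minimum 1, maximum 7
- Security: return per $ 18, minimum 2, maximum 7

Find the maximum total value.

Meeting every minimum uses 3+0+0+0+1+2 = 6 $, leaving 42.
Rank by return per $: Data 23 > R&D 20 > Security 18 > Sales 12 > Support 4 > Design 2.
Give Data 6 more to hit its cap of 7 → 36 left.
R&D: +12 to 12 (cap) → 24 left.
Security takes 5 more to reach its cap of 7 → 19 left.
Give Sales 16 more to hit its cap of 16 → 3 left.
Support: +1 to 4 (cap) → 2 left.
Design has room for 16 more but only 2 remain, so it gets 2.
Total = 4×4 + 12×16 + 20×12 + 2×2 + 23×7 + 18×7 = 739.

739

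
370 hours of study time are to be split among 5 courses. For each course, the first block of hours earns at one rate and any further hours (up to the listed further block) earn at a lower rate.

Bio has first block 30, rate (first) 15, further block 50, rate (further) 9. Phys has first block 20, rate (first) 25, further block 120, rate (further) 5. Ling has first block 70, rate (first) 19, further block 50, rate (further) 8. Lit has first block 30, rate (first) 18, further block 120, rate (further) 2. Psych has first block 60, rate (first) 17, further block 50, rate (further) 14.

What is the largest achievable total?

Treat each block as its own option and order by rate: Phys/T1 25 > Ling/T1 19 > Lit/T1 18 > Psych/T1 17 > Bio/T1 15 > Psych/T2 14 > Bio/T2 9 > Ling/T2 8 > Phys/T2 5 > Lit/T2 2.
Phys/T1 (25): +20 ; 350 left.
Ling/T1 (19): +70 ; 280 left.
Lit T1 at 18: fill all 30 ; 250 left.
Psych/T1 (17): +60 ; 190 left.
Fill Bio T1 block (30 at 15) ; 160 left.
Psych/T2 (14): +50 ; 110 left.
Bio/T2 (9): +50 ; 60 left.
Ling T2 at 8: fill all 50 ; 10 left.
Phys T2 at 5: only 10 left, fill 10.
Total = 25×20 + 19×70 + 18×30 + 17×60 + 15×30 + 14×50 + 9×50 + 8×50 + 5×10 = 5440.

5440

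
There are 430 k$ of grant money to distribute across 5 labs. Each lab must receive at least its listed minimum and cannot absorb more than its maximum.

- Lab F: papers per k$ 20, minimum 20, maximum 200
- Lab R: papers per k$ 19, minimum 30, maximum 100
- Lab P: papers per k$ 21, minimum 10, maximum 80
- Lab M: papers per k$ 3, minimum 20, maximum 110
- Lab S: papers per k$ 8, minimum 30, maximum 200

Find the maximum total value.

Meeting every minimum uses 20+30+10+20+30 = 110 k$, leaving 320.
Rank by papers per k$: Lab P 21 > Lab F 20 > Lab R 19 > Lab S 8 > Lab M 3.
Give Lab P 70 more to hit its cap of 80 → 250 left.
Lab F takes 180 more to reach its cap of 200 → 70 left.
Lab R takes 70 more to reach its cap of 100 → 0 left.
Total = 20×200 + 19×100 + 21×80 + 3×20 + 8×30 = 7880.

7880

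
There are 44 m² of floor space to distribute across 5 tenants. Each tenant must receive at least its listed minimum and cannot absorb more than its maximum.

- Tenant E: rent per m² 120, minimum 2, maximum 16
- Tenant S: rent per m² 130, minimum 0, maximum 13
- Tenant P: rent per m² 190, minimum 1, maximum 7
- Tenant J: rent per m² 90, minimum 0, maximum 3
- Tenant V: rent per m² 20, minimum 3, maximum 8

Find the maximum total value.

5310

Meeting every minimum uses 2+0+1+0+3 = 6 m², leaving 38.
Rank by rent per m²: Tenant P 190 > Tenant S 130 > Tenant E 120 > Tenant J 90 > Tenant V 20.
Give Tenant P 6 more to hit its cap of 7 — 32 left.
Tenant S takes 13 more to reach its cap of 13 — 19 left.
Tenant E takes 14 more to reach its cap of 16 — 5 left.
Tenant J: +3 to 3 (cap) — 2 left.
Only 2 left; Tenant V takes them to reach 5.
Total = 120×16 + 130×13 + 190×7 + 90×3 + 20×5 = 5310.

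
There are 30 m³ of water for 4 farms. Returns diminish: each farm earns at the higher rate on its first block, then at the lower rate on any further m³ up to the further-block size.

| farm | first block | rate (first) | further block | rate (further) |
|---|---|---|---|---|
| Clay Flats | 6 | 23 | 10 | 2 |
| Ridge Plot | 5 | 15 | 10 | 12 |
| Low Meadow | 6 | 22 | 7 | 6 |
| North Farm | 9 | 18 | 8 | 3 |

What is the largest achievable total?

555

Rank every tier by rate: Clay Flats/first 23 > Low Meadow/first 22 > North Farm/first 18 > Ridge Plot/first 15 > Ridge Plot/second 12 > Low Meadow/second 6 > North Farm/second 3 > Clay Flats/second 2.
Clay Flats first at 23: fill all 6 ; 24 left.
Low Meadow/first (22): +6 ; 18 left.
North Farm/first (18): +9 ; 9 left.
Fill Ridge Plot first block (5 at 15) ; 4 left.
Ridge Plot second at 12: only 4 left, fill 4.
Total = 23×6 + 22×6 + 18×9 + 15×5 + 12×4 = 555.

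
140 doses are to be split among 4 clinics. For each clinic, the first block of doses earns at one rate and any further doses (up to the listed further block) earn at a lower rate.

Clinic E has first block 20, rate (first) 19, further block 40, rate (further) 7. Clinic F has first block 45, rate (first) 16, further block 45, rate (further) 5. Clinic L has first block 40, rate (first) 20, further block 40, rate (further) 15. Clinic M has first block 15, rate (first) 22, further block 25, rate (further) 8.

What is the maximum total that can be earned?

2530

Treat each block as its own option and order by rate: Clinic M/first 22 > Clinic L/first 20 > Clinic E/first 19 > Clinic F/first 16 > Clinic L/second 15 > Clinic M/second 8 > Clinic E/second 7 > Clinic F/second 5.
Clinic M first at 22: fill all 15 — 125 left.
Clinic L/first (20): +40 — 85 left.
Clinic E/first (19): +20 — 65 left.
Fill Clinic F first block (45 at 16) — 20 left.
Clinic L/second: +20 of 40 at 15; pool empty.
Total = 22×15 + 20×40 + 19×20 + 16×45 + 15×20 = 2530.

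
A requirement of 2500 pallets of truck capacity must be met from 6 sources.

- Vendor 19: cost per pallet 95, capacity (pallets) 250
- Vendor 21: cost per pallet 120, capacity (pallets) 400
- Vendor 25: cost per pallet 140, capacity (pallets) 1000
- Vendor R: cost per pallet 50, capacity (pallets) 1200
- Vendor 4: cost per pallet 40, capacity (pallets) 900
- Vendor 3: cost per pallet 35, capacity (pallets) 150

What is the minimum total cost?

125000

Use sources in increasing cost order.
Vendor 3 at 35: take all 150 pallets → 2350 still needed.
Vendor 4 at 40: take all 900 pallets → 1450 still needed.
Vendor R at 50: take all 1200 pallets → 250 still needed.
Vendor 19 at 95: take all 250 pallets → 0 still needed.
Vendor 21, Vendor 25: unused.
Cost = 150×35 + 900×40 + 1200×50 + 250×95 = 125000.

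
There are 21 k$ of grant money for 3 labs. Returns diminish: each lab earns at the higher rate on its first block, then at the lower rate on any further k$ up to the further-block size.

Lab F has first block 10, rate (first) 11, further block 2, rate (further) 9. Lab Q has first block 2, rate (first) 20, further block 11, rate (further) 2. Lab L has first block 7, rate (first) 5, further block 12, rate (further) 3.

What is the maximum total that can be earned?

Order all 6 blocks by rate: Lab Q/T1 20 > Lab F/T1 11 > Lab F/T2 9 > Lab L/T1 5 > Lab L/T2 3 > Lab Q/T2 2.
Lab Q T1 at 20: fill all 2 ; 19 left.
Fill Lab F T1 block (10 at 11) ; 9 left.
Lab F/T2 (9): +2 ; 7 left.
Fill Lab L T1 block (7 at 5) ; 0 left.
Total = 20×2 + 11×10 + 9×2 + 5×7 = 203.

203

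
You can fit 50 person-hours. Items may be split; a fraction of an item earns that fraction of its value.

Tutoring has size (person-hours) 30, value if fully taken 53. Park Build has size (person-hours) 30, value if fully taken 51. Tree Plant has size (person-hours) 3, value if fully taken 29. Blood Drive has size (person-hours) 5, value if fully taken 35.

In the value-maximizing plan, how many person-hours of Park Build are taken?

12

Best value per unit of size first: Tree Plant 29/3≈9.67, Blood Drive 35/5≈7, Tutoring 53/30≈1.77, Park Build 51/30≈1.7.
Tree Plant: take in full, 3 person-hours for value 29 → 47 left.
Take all of Blood Drive (5 person-hours, value 35) → 42 person-hours left.
All 30 person-hours of Tutoring fit (value 53) → 12 remain.
Only 12 person-hours remain; take 12/30 of Park Build for value 51×12/30 = 20.4.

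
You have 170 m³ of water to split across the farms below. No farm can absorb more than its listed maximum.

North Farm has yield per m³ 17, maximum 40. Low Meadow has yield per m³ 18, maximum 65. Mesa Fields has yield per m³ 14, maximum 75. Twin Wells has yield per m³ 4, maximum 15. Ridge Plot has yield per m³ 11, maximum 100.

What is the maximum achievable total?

Order the farms by yield per m³: Low Meadow 18 > North Farm 17 > Mesa Fields 14 > Ridge Plot 11 > Twin Wells 4.
Low Meadow takes 65 to reach its cap of 65 ; 105 left.
North Farm: +40 to 40 (cap) ; 65 left.
Only 65 left; Mesa Fields takes them to reach 65.
Total = 17×40 + 18×65 + 14×65 = 2760.

2760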